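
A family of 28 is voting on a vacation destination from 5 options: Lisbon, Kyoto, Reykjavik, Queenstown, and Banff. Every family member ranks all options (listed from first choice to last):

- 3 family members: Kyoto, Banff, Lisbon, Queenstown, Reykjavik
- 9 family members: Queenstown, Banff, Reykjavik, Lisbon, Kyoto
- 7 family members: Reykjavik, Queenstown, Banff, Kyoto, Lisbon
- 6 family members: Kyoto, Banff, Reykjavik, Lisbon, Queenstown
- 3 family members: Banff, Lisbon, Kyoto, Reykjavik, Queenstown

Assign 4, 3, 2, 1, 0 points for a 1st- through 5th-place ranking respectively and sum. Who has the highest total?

Lisbon: 3·2 + 9·1 + 7·0 + 6·1 + 3·3 = 30
Kyoto: 3·4 + 9·0 + 7·1 + 6·4 + 3·2 = 49
Reykjavik: 3·0 + 9·2 + 7·4 + 6·2 + 3·1 = 61
Queenstown: 3·1 + 9·4 + 7·3 + 6·0 + 3·0 = 60
Banff: 3·3 + 9·3 + 7·2 + 6·3 + 3·4 = 80
Banff has the highest Borda score (80).

Banff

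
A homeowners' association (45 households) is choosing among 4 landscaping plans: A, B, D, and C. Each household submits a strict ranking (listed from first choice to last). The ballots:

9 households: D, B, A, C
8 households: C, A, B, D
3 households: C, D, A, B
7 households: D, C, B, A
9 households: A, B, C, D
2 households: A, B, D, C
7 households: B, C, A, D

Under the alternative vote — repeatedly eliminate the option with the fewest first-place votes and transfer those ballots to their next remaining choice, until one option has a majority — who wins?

Round 1: A 11, B 7, D 16, C 11. Eliminate B.
Round 2: A 11, D 16, C 18. Eliminate A.
Round 3: D 18, C 27. C has a majority.

C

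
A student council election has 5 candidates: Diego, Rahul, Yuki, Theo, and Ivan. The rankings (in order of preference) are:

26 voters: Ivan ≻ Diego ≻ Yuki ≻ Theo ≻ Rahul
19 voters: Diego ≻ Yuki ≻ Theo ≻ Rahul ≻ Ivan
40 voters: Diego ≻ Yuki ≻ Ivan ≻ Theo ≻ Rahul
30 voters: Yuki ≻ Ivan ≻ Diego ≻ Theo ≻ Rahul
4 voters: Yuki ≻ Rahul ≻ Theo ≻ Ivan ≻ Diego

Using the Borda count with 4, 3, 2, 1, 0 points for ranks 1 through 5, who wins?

Diego: 26·3 + 19·4 + 40·4 + 30·2 + 4·0 = 374
Rahul: 26·0 + 19·1 + 40·0 + 30·0 + 4·3 = 31
Yuki: 26·2 + 19·3 + 40·3 + 30·4 + 4·4 = 365
Theo: 26·1 + 19·2 + 40·1 + 30·1 + 4·2 = 142
Ivan: 26·4 + 19·0 + 40·2 + 30·3 + 4·1 = 278
Diego has the highest Borda score (374).

Diego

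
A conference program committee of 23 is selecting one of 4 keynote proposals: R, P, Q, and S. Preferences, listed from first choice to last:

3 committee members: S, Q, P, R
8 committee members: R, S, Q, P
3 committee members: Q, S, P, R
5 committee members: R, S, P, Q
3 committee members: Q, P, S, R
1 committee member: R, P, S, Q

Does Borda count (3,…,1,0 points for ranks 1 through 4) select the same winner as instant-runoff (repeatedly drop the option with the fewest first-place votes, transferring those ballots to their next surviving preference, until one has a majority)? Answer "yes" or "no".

no

Borda — scores: R 42, P 19, Q 32, S 45. Winner: S.
Instant-runoff — R1 R 14, P 0, Q 6, S 3 (R winner). Winner: R.
The two methods disagree.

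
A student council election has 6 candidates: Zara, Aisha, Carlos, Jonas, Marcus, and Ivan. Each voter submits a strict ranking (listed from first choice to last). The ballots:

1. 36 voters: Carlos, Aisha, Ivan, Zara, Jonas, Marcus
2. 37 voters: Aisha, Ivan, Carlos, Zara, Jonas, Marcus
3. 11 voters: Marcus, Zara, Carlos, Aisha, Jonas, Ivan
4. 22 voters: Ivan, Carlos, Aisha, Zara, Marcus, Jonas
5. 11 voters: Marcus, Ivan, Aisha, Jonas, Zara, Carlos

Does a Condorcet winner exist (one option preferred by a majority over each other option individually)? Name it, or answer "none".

none

Checking pairwise contests:
Aisha beats Zara 106–11.
Carlos beats Aisha 69–48.
Ivan beats Carlos 70–47.
Zara beats Jonas 106–11.
Zara beats Marcus 95–22.
Aisha beats Ivan 84–33.
Every option loses at least one head-to-head, so there is no Condorcet winner.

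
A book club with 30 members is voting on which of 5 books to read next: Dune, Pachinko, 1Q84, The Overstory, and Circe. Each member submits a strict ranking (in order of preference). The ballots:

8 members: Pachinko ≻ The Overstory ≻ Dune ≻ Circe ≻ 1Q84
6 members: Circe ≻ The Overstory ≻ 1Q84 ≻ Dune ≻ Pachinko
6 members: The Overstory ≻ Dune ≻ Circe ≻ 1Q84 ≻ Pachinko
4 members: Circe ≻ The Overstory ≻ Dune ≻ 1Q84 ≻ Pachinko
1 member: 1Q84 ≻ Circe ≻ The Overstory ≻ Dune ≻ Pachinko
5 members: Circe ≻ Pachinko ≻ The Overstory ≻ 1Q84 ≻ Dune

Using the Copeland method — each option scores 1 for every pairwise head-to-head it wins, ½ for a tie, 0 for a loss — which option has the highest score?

Dune: beats Pachinko and 1Q84; loses to The Overstory and Circe → score 2.
Pachinko: loses to Dune, 1Q84, The Overstory, and Circe → score 0.
1Q84: beats Pachinko; loses to Dune, The Overstory, and Circe → score 1.
The Overstory: beats Dune, Pachinko, and 1Q84; loses to Circe → score 3.
Circe: beats Dune, Pachinko, 1Q84, and The Overstory → score 4.
Circe has the best pairwise record.

Circe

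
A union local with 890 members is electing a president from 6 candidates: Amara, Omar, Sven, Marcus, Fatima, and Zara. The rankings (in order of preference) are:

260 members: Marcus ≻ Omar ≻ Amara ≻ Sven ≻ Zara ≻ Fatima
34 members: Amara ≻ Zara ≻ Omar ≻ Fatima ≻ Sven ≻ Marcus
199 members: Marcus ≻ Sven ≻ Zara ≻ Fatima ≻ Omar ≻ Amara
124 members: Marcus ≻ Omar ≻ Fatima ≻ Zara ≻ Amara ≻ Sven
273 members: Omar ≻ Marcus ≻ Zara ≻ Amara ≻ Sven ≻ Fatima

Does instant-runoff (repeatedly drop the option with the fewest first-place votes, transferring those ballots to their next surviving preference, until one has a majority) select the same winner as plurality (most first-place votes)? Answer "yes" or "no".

Instant-runoff — R1 Amara 34, Omar 273, Sven 0, Marcus 583, Fatima 0, Zara 0 (Marcus winner). Winner: Marcus.
Plurality — first-place votes: Amara 34, Omar 273, Sven 0, Marcus 583, Fatima 0, Zara 0. Winner: Marcus.
The two methods agree.

yes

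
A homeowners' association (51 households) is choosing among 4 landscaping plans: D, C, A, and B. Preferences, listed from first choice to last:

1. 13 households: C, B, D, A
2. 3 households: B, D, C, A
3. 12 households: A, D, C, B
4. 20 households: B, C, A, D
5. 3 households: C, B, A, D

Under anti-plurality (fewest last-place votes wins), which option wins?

C

Last-place votes: D 23, C 0, A 16, B 12.
C is ranked last by the fewest voters, so C wins.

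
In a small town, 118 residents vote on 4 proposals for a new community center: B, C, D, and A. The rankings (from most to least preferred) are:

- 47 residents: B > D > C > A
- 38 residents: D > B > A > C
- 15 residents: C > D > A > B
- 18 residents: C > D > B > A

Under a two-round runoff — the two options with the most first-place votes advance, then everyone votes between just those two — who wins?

D

Round 1 first-place votes: B 47, C 33, D 38, A 0.
B and D advance.
Runoff: B is preferred to D by 47 voters; D by 71.
D wins the runoff.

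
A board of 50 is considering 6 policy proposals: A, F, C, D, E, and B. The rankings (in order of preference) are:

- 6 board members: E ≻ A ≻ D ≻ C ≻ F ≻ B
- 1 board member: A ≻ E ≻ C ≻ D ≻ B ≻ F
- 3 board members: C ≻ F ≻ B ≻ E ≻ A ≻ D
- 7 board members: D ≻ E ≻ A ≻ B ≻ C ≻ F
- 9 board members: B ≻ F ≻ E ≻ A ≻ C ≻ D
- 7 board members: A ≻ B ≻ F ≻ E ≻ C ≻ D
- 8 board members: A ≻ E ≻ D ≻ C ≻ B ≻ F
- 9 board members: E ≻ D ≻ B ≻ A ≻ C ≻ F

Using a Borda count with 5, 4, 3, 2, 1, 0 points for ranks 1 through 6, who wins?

A: 6·4 + 1·5 + 3·1 + 7·3 + 9·2 + 7·5 + 8·5 + 9·2 = 164
F: 6·1 + 1·0 + 3·4 + 7·0 + 9·4 + 7·3 + 8·0 + 9·0 = 75
C: 6·2 + 1·3 + 3·5 + 7·1 + 9·1 + 7·1 + 8·2 + 9·1 = 78
D: 6·3 + 1·2 + 3·0 + 7·5 + 9·0 + 7·0 + 8·3 + 9·4 = 115
E: 6·5 + 1·4 + 3·2 + 7·4 + 9·3 + 7·2 + 8·4 + 9·5 = 186
B: 6·0 + 1·1 + 3·3 + 7·2 + 9·5 + 7·4 + 8·1 + 9·3 = 132
E has the highest Borda score (186).

E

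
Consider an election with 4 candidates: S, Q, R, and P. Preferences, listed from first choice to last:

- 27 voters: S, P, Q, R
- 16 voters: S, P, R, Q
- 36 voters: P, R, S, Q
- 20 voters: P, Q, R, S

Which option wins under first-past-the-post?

First-place votes: S 43, Q 0, R 0, P 56.
P has the most first-place votes.

P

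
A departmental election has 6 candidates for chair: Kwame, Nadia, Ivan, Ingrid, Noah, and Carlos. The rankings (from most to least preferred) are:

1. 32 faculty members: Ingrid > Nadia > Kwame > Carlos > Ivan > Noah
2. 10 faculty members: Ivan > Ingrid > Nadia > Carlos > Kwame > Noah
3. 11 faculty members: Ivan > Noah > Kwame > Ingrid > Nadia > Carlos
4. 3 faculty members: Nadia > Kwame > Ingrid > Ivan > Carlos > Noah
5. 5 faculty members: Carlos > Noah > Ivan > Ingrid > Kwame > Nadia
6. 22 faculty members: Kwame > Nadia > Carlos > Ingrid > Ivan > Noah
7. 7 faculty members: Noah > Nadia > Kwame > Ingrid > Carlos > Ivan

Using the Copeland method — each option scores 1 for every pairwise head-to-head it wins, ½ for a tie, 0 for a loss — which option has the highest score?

Ingrid

Kwame: beats Ivan, Noah, and Carlos; loses to Nadia and Ingrid → score 3.
Nadia: beats Kwame, Ivan, Noah, and Carlos; loses to Ingrid → score 4.
Ivan: beats Noah; loses to Kwame, Nadia, Ingrid, and Carlos → score 1.
Ingrid: beats Kwame, Nadia, Ivan, Noah, and Carlos → score 5.
Noah: loses to Kwame, Nadia, Ivan, Ingrid, and Carlos → score 0.
Carlos: beats Ivan and Noah; loses to Kwame, Nadia, and Ingrid → score 2.
Ingrid has the best pairwise record.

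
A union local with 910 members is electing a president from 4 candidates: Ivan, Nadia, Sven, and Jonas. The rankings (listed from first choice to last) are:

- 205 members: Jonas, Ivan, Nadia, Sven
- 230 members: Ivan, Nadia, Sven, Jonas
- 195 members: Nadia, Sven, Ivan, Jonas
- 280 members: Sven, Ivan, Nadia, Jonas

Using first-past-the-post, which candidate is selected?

First-place votes: Ivan 230, Nadia 195, Sven 280, Jonas 205.
Sven has the most first-place votes.

Sven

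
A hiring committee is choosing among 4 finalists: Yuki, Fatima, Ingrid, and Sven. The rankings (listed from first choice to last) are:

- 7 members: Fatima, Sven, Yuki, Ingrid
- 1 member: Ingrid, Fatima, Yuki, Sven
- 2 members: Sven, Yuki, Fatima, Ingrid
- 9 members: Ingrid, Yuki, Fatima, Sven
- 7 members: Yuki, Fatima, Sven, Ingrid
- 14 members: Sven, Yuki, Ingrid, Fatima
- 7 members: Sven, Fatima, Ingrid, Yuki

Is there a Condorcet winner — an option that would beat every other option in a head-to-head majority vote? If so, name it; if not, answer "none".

none

Checking pairwise contests:
Sven beats Yuki 30–17.
Yuki beats Fatima 32–15.
Yuki beats Ingrid 30–17.
Fatima beats Sven 24–23.
Every option loses at least one head-to-head, so there is no Condorcet winner.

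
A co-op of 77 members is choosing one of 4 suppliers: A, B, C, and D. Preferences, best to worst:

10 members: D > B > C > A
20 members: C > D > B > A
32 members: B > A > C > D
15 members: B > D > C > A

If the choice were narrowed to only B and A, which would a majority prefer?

B

Voters preferring B to A: 77; preferring A to B: 0.
B wins the head-to-head.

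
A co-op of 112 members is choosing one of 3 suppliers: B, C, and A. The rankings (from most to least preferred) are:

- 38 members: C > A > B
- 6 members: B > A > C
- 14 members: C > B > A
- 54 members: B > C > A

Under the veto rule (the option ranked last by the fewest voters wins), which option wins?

C

Last-place votes: B 38, C 6, A 68.
C is ranked last by the fewest voters, so C wins.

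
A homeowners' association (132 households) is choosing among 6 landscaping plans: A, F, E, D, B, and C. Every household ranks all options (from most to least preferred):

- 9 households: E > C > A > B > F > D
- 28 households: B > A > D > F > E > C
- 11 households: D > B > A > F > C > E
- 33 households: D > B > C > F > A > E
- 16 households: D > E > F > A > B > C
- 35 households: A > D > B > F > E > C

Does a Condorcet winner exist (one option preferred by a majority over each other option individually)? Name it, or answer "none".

none

Checking pairwise contests:
B beats A 72–60.
A beats F 83–49.
A beats E 107–25.
A beats D 72–60.
D beats B 95–37.
A beats C 90–42.
Every option loses at least one head-to-head, so there is no Condorcet winner.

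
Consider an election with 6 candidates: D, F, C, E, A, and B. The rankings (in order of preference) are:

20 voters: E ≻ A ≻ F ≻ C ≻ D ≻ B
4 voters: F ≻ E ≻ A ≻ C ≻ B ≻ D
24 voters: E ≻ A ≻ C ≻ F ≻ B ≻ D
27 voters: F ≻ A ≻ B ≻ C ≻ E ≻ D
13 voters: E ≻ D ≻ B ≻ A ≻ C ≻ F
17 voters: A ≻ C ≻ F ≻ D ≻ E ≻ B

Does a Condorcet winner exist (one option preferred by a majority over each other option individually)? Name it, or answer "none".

E vs D: 88–17 for E.
E vs F: 57–48 for E.
E vs C: 61–44 for E.
E vs A: 61–44 for E.
E vs B: 78–27 for E.
E beats every other option head-to-head.

E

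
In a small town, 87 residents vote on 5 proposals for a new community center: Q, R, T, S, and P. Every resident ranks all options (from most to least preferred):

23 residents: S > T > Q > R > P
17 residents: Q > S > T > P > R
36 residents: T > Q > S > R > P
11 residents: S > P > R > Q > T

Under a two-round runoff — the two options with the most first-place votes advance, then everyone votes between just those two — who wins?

S

Round 1 first-place votes: Q 17, R 0, T 36, S 34, P 0.
T and S advance.
Runoff: T is preferred to S by 36 voters; S by 51.
S wins the runoff.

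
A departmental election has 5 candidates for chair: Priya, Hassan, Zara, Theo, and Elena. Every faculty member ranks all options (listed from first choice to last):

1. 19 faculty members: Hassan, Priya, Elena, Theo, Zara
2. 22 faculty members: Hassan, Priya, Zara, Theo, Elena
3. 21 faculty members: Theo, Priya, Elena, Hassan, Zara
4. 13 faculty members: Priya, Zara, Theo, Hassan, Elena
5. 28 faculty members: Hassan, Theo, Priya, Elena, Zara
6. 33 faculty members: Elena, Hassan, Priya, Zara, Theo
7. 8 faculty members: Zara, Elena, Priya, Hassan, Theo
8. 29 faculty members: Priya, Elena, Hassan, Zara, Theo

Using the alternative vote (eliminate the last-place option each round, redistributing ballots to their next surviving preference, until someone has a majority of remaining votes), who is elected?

Hassan

Round 1: Priya 42, Hassan 69, Zara 8, Theo 21, Elena 33. Eliminate Zara.
Round 2: Priya 42, Hassan 69, Theo 21, Elena 41. Eliminate Theo.
Round 3: Priya 63, Hassan 69, Elena 41. Eliminate Elena.
Round 4: Priya 71, Hassan 102. Hassan has a majority.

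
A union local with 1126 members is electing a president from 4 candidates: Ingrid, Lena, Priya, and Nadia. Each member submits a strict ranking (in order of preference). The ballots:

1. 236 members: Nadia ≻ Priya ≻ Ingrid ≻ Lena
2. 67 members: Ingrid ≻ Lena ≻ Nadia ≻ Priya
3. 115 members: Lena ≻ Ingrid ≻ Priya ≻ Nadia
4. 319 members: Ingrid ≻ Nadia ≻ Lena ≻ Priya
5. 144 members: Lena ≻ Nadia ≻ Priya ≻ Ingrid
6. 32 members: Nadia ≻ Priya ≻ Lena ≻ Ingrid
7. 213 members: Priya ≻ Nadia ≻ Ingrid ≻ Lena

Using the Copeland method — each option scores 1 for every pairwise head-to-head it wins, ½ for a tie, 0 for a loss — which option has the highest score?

Ingrid: beats Lena; loses to Priya and Nadia → score 1.
Lena: beats Priya; loses to Ingrid and Nadia → score 1.
Priya: beats Ingrid; loses to Lena and Nadia → score 1.
Nadia: beats Ingrid, Lena, and Priya → score 3.
Nadia has the best pairwise record.

Nadia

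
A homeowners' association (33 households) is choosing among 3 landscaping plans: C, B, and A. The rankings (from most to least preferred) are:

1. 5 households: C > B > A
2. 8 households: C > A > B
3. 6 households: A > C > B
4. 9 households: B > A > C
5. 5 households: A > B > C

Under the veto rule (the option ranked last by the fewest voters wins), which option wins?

A

Last-place votes: C 14, B 14, A 5.
A is ranked last by the fewest voters, so A wins.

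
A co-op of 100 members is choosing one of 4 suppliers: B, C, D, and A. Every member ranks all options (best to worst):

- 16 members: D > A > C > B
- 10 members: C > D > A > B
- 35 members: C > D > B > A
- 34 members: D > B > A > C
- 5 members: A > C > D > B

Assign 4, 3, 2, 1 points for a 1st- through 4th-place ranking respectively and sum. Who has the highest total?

D

B: 16·1 + 10·1 + 35·2 + 34·3 + 5·1 = 203
C: 16·2 + 10·4 + 35·4 + 34·1 + 5·3 = 261
D: 16·4 + 10·3 + 35·3 + 34·4 + 5·2 = 345
A: 16·3 + 10·2 + 35·1 + 34·2 + 5·4 = 191
D has the highest Borda score (345).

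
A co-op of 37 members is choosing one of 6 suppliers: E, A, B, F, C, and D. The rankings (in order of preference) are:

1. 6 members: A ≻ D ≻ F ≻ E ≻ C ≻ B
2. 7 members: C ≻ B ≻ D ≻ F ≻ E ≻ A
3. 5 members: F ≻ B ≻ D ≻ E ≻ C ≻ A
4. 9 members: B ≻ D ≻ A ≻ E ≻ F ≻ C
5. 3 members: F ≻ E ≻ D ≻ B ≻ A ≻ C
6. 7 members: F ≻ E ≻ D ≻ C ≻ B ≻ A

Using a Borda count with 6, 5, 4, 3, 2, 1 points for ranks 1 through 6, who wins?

D

E: 6·3 + 7·2 + 5·3 + 9·3 + 3·5 + 7·5 = 124
A: 6·6 + 7·1 + 5·1 + 9·4 + 3·2 + 7·1 = 97
B: 6·1 + 7·5 + 5·5 + 9·6 + 3·3 + 7·2 = 143
F: 6·4 + 7·3 + 5·6 + 9·2 + 3·6 + 7·6 = 153
C: 6·2 + 7·6 + 5·2 + 9·1 + 3·1 + 7·3 = 97
D: 6·5 + 7·4 + 5·4 + 9·5 + 3·4 + 7·4 = 163
D has the highest Borda score (163).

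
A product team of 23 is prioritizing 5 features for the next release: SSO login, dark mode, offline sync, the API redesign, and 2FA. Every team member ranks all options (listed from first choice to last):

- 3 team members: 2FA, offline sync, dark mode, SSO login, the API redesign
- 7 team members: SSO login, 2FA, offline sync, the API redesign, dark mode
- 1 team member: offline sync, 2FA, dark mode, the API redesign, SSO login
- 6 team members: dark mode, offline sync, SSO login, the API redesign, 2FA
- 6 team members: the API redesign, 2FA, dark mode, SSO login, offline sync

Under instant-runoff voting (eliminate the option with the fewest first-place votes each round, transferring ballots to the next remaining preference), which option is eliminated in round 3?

the API redesign

Round 1: SSO login 7, dark mode 6, offline sync 1, the API redesign 6, 2FA 3. Eliminate offline sync.
Round 2: SSO login 7, dark mode 6, the API redesign 6, 2FA 4. Eliminate 2FA.
Round 3: SSO login 7, dark mode 10, the API redesign 6. Eliminate the API redesign.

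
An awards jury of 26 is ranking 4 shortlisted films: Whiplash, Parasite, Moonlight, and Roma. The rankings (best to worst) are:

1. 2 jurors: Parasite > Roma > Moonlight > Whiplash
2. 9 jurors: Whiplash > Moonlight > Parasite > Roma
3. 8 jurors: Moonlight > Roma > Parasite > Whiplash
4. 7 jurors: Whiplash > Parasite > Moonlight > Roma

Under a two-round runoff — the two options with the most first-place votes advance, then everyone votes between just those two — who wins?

Whiplash

Round 1 first-place votes: Whiplash 16, Parasite 2, Moonlight 8, Roma 0.
Whiplash and Moonlight advance.
Runoff: Whiplash is preferred to Moonlight by 16 voters; Moonlight by 10.
Whiplash wins the runoff.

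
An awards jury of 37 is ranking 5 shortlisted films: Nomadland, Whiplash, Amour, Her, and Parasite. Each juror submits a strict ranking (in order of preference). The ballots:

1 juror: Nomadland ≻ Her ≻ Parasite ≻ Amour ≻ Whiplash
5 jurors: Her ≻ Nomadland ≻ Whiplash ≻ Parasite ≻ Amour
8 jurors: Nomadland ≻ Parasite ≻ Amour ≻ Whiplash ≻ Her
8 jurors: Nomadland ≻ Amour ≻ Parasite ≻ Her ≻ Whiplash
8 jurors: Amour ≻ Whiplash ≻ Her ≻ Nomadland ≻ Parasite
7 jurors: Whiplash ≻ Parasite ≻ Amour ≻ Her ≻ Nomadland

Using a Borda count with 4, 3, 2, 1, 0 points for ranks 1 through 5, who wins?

Nomadland

Nomadland: 1·4 + 5·3 + 8·4 + 8·4 + 8·1 + 7·0 = 91
Whiplash: 1·0 + 5·2 + 8·1 + 8·0 + 8·3 + 7·4 = 70
Amour: 1·1 + 5·0 + 8·2 + 8·3 + 8·4 + 7·2 = 87
Her: 1·3 + 5·4 + 8·0 + 8·1 + 8·2 + 7·1 = 54
Parasite: 1·2 + 5·1 + 8·3 + 8·2 + 8·0 + 7·3 = 68
Nomadland has the highest Borda score (91).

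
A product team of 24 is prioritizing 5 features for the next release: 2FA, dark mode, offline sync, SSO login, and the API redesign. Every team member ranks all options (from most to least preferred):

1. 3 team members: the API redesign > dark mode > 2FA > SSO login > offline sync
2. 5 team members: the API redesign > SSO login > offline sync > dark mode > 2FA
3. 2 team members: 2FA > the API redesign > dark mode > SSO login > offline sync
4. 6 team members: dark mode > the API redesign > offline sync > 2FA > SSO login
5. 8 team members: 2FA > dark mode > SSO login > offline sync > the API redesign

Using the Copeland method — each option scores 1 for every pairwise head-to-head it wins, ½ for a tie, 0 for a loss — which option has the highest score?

dark mode

2FA: beats offline sync and SSO login; loses to dark mode and the API redesign → score 2.
dark mode: beats 2FA, offline sync, SSO login, and the API redesign → score 4.
offline sync: loses to 2FA, dark mode, SSO login, and the API redesign → score 0.
SSO login: beats offline sync; loses to 2FA, dark mode, and the API redesign → score 1.
the API redesign: beats 2FA, offline sync, and SSO login; loses to dark mode → score 3.
dark mode has the best pairwise record.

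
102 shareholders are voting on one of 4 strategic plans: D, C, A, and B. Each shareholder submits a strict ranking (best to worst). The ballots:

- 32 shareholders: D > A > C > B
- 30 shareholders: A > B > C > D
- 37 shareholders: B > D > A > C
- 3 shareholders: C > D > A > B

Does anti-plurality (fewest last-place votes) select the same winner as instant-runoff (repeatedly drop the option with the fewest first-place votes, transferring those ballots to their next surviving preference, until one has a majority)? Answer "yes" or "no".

Anti-plurality — last-place votes: D 30, C 37, A 0, B 35. Winner: A.
Instant-runoff — R1 D 32, C 3, A 30, B 37 (C out); R2 D 35, A 30, B 37 (A out); R3 D 35, B 67 (B winner). Winner: B.
The two methods disagree.

no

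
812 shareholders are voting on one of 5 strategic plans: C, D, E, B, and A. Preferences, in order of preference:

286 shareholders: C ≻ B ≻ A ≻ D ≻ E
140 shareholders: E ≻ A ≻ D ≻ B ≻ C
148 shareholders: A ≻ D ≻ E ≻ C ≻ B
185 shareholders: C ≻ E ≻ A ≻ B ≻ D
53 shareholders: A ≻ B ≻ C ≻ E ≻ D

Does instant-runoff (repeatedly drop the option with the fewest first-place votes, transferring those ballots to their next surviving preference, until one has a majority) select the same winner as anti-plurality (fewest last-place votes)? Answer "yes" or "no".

Instant-runoff — R1 C 471, D 0, E 140, B 0, A 201 (C winner). Winner: C.
Anti-plurality — last-place votes: C 140, D 238, E 286, B 148, A 0. Winner: A.
The two methods disagree.

no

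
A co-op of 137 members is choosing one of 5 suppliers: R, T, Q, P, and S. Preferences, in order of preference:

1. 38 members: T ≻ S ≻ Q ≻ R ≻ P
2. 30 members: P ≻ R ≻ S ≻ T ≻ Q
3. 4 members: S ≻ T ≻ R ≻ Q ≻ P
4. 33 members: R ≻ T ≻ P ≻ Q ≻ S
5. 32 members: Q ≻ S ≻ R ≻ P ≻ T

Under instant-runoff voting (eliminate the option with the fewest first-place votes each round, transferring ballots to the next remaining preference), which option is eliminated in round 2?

P

Round 1: R 33, T 38, Q 32, P 30, S 4. Eliminate S.
Round 2: R 33, T 42, Q 32, P 30. Eliminate P.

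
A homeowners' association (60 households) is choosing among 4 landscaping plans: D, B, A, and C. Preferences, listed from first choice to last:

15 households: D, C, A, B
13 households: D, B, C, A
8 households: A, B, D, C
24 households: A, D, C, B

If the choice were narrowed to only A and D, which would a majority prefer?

A

Voters preferring A to D: 32; preferring D to A: 28.
A wins the head-to-head.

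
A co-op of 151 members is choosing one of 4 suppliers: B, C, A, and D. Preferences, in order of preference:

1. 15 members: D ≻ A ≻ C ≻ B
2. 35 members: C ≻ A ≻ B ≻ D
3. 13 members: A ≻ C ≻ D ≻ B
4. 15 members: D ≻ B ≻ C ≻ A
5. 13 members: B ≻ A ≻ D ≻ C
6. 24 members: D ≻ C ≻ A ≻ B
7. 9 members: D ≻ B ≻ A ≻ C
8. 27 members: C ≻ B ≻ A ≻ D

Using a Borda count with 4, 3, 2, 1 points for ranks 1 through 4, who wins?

C

B: 15·1 + 35·2 + 13·1 + 15·3 + 13·4 + 24·1 + 9·3 + 27·3 = 327
C: 15·2 + 35·4 + 13·3 + 15·2 + 13·1 + 24·3 + 9·1 + 27·4 = 441
A: 15·3 + 35·3 + 13·4 + 15·1 + 13·3 + 24·2 + 9·2 + 27·2 = 376
D: 15·4 + 35·1 + 13·2 + 15·4 + 13·2 + 24·4 + 9·4 + 27·1 = 366
C has the highest Borda score (441).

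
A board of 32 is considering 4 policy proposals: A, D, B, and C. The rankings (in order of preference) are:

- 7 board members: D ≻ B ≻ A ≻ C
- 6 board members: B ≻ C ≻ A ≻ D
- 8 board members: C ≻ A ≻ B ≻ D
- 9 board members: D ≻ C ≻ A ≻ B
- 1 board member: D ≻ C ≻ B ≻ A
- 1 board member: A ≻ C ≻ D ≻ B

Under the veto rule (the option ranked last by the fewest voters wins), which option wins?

Last-place votes: A 1, D 14, B 10, C 7.
A is ranked last by the fewest voters, so A wins.

A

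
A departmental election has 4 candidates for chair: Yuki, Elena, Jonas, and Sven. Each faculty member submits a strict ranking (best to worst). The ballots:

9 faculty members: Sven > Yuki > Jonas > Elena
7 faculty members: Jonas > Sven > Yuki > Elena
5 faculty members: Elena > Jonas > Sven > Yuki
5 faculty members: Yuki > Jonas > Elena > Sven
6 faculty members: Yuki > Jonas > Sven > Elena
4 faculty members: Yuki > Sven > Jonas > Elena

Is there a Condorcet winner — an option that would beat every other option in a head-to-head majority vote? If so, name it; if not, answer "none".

Checking pairwise contests:
Sven beats Yuki 21–15.
Yuki beats Elena 31–5.
Yuki beats Jonas 24–12.
Jonas beats Sven 23–13.
Every option loses at least one head-to-head, so there is no Condorcet winner.

none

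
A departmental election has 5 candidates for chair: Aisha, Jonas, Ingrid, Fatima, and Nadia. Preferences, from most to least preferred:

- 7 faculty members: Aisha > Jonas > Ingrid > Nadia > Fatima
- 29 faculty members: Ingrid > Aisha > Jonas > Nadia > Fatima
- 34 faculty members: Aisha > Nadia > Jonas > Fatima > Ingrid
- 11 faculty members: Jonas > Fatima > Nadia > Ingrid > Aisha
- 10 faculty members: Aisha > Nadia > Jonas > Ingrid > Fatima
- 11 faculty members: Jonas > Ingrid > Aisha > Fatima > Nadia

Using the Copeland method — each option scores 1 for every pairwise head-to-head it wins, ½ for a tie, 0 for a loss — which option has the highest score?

Aisha

Aisha: beats Jonas, Fatima, and Nadia; ties Ingrid → score 3.5.
Jonas: beats Ingrid, Fatima, and Nadia; loses to Aisha → score 3.
Ingrid: beats Fatima; ties Aisha; loses to Jonas and Nadia → score 1.5.
Fatima: loses to Aisha, Jonas, Ingrid, and Nadia → score 0.
Nadia: beats Ingrid and Fatima; loses to Aisha and Jonas → score 2.
Aisha has the best pairwise record.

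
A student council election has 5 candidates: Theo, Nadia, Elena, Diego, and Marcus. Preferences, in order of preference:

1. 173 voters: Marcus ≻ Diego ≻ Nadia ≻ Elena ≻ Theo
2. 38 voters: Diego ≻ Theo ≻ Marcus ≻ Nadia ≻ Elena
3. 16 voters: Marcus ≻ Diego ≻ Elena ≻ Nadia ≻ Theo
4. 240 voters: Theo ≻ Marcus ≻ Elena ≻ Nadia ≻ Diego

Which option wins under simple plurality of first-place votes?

First-place votes: Theo 240, Nadia 0, Elena 0, Diego 38, Marcus 189.
Theo has the most first-place votes.

Theo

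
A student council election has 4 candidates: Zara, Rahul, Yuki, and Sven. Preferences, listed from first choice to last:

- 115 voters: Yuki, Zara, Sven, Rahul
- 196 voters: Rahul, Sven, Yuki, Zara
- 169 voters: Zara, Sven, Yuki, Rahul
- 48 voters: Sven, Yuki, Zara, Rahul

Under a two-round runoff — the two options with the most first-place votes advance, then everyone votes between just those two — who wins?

Round 1 first-place votes: Zara 169, Rahul 196, Yuki 115, Sven 48.
Rahul and Zara advance.
Runoff: Rahul is preferred to Zara by 196 voters; Zara by 332.
Zara wins the runoff.

Zara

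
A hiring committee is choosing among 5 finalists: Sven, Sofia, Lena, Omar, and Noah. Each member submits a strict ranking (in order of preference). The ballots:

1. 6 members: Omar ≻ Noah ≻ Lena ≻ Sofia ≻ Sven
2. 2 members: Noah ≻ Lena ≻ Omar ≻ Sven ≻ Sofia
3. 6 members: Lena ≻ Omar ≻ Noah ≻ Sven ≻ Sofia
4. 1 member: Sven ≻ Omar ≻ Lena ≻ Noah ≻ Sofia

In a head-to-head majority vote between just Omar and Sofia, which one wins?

Omar

Voters preferring Omar to Sofia: 15; preferring Sofia to Omar: 0.
Omar wins the head-to-head.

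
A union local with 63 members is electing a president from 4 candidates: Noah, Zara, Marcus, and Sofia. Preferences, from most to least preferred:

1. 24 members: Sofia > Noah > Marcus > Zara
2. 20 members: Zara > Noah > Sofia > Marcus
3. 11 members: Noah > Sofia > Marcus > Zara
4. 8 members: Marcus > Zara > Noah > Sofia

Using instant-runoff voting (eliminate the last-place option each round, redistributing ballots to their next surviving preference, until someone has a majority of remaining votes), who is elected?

Round 1: Noah 11, Zara 20, Marcus 8, Sofia 24. Eliminate Marcus.
Round 2: Noah 11, Zara 28, Sofia 24. Eliminate Noah.
Round 3: Zara 28, Sofia 35. Sofia has a majority.

Sofia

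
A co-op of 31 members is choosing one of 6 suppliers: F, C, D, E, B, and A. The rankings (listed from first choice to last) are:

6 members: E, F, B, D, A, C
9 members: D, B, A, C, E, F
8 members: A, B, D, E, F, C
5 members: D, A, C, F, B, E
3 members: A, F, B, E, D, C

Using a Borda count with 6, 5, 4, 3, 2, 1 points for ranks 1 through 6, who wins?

F: 6·5 + 9·1 + 8·2 + 5·3 + 3·5 = 85
C: 6·1 + 9·3 + 8·1 + 5·4 + 3·1 = 64
D: 6·3 + 9·6 + 8·4 + 5·6 + 3·2 = 140
E: 6·6 + 9·2 + 8·3 + 5·1 + 3·3 = 92
B: 6·4 + 9·5 + 8·5 + 5·2 + 3·4 = 131
A: 6·2 + 9·4 + 8·6 + 5·5 + 3·6 = 139
D has the highest Borda score (140).

D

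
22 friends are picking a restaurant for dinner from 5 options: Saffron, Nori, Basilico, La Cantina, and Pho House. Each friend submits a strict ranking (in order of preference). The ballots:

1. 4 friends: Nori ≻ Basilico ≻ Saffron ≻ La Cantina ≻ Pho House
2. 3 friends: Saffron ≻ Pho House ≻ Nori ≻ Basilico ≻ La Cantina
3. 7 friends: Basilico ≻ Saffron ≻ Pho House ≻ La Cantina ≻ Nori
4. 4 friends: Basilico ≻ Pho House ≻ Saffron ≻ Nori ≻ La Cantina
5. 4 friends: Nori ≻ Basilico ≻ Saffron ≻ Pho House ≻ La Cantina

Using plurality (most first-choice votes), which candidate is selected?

Basilico

First-place votes: Saffron 3, Nori 8, Basilico 11, La Cantina 0, Pho House 0.
Basilico has the most first-place votes.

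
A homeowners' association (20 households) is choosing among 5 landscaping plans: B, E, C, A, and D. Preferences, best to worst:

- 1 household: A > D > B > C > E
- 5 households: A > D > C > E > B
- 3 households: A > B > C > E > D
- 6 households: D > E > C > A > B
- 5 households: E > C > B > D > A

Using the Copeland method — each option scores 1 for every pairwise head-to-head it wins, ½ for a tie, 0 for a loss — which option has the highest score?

B: loses to E, C, A, and D → score 0.
E: beats B, C, and A; loses to D → score 3.
C: beats B and A; loses to E and D → score 2.
A: beats B; loses to E, C, and D → score 1.
D: beats B, E, C, and A → score 4.
D has the best pairwise record.

D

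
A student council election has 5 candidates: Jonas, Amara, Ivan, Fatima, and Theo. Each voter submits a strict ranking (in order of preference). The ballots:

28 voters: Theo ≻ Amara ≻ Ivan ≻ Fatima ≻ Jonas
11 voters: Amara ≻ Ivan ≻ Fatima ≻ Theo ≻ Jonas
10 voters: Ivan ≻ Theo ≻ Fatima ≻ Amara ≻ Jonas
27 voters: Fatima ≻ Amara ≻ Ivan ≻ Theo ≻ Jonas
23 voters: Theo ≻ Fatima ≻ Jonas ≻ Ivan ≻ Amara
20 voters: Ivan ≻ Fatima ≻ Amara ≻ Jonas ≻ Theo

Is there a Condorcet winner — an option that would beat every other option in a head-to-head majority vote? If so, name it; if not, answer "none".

Checking pairwise contests:
Amara beats Jonas 96–23.
Fatima beats Amara 80–39.
Amara beats Ivan 66–53.
Ivan beats Fatima 69–50.
Ivan beats Theo 68–51.
Every option loses at least one head-to-head, so there is no Condorcet winner.

none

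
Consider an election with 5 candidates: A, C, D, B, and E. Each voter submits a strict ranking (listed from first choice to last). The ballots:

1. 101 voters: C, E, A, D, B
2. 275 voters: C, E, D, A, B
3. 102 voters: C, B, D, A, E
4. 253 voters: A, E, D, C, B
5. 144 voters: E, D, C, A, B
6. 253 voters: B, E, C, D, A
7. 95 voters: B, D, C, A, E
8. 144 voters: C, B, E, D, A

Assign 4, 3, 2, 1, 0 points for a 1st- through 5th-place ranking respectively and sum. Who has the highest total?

C

A: 101·2 + 275·1 + 102·1 + 253·4 + 144·1 + 253·0 + 95·1 + 144·0 = 1830
C: 101·4 + 275·4 + 102·4 + 253·1 + 144·2 + 253·2 + 95·2 + 144·4 = 3725
D: 101·1 + 275·2 + 102·2 + 253·2 + 144·3 + 253·1 + 95·3 + 144·1 = 2475
B: 101·0 + 275·0 + 102·3 + 253·0 + 144·0 + 253·4 + 95·4 + 144·3 = 2130
E: 101·3 + 275·3 + 102·0 + 253·3 + 144·4 + 253·3 + 95·0 + 144·2 = 3510
C has the highest Borda score (3725).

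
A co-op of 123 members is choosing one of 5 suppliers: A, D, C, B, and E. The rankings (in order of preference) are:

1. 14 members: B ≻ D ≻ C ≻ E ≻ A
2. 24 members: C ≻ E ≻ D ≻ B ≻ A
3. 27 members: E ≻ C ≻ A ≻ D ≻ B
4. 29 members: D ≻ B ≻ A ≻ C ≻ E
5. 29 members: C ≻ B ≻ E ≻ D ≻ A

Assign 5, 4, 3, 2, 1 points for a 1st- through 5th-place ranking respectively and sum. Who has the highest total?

C

A: 14·1 + 24·1 + 27·3 + 29·3 + 29·1 = 235
D: 14·4 + 24·3 + 27·2 + 29·5 + 29·2 = 385
C: 14·3 + 24·5 + 27·4 + 29·2 + 29·5 = 473
B: 14·5 + 24·2 + 27·1 + 29·4 + 29·4 = 377
E: 14·2 + 24·4 + 27·5 + 29·1 + 29·3 = 375
C has the highest Borda score (473).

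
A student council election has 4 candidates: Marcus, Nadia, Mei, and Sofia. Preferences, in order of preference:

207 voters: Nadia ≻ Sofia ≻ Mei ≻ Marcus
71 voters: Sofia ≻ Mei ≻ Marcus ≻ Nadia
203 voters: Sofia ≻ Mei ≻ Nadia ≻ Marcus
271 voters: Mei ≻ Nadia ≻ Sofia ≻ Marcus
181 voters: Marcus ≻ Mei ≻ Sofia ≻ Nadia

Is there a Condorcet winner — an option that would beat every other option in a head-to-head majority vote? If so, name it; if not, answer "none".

none

Checking pairwise contests:
Nadia beats Marcus 681–252.
Mei beats Nadia 726–207.
Sofia beats Mei 481–452.
Nadia beats Sofia 478–455.
Every option loses at least one head-to-head, so there is no Condorcet winner.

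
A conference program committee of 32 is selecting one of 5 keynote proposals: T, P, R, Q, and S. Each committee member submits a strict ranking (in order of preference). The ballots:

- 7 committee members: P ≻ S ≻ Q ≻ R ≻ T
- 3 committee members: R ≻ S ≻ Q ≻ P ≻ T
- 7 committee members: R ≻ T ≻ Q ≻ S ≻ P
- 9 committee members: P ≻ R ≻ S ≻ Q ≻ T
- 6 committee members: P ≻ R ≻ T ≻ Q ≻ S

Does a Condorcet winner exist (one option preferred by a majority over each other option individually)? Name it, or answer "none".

P vs T: 25–7 for P.
P vs R: 22–10 for P.
P vs Q: 22–10 for P.
P vs S: 22–10 for P.
P beats every other option head-to-head.

P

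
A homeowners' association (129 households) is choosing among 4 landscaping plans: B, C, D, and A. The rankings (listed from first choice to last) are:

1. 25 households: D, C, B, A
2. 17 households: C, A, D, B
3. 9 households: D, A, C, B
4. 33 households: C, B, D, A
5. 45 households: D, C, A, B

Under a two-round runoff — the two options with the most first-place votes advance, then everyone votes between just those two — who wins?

D

Round 1 first-place votes: B 0, C 50, D 79, A 0.
D and C advance.
Runoff: D is preferred to C by 79 voters; C by 50.
D wins the runoff.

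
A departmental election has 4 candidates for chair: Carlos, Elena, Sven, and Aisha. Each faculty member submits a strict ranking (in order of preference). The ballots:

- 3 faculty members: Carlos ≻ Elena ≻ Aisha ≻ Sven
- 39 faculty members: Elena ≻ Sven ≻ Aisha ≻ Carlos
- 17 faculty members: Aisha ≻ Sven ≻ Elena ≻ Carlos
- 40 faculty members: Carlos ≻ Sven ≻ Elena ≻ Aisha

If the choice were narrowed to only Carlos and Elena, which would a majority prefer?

Elena

Voters preferring Carlos to Elena: 43; preferring Elena to Carlos: 56.
Elena wins the head-to-head.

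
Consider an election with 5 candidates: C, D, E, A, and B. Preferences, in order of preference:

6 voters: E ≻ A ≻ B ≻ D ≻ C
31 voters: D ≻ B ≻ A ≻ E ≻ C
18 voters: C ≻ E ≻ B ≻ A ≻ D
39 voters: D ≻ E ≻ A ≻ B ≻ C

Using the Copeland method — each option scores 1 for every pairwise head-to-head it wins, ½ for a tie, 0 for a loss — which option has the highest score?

C: loses to D, E, A, and B → score 0.
D: beats C, E, A, and B → score 4.
E: beats C, A, and B; loses to D → score 3.
A: beats C; loses to D, E, and B → score 1.
B: beats C and A; loses to D and E → score 2.
D has the best pairwise record.

D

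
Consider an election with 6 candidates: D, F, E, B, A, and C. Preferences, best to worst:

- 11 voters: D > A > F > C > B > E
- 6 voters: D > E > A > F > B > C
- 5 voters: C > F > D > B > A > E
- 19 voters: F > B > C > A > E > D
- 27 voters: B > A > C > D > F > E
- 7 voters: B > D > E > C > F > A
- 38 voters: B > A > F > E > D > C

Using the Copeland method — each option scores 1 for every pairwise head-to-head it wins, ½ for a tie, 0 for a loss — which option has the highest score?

B

D: beats C; loses to F, E, B, and A → score 1.
F: beats D, E, and C; loses to B and A → score 3.
E: beats D; loses to F, B, A, and C → score 1.
B: beats D, F, E, A, and C → score 5.
A: beats D, F, E, and C; loses to B → score 4.
C: beats E; loses to D, F, B, and A → score 1.
B has the best pairwise record.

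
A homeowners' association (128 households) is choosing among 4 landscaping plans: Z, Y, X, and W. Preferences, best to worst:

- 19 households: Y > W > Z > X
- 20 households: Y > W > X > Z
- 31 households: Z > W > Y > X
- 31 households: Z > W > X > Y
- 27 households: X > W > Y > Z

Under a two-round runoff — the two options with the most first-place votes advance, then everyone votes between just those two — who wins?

Round 1 first-place votes: Z 62, Y 39, X 27, W 0.
Z and Y advance.
Runoff: Z is preferred to Y by 62 voters; Y by 66.
Y wins the runoff.

Y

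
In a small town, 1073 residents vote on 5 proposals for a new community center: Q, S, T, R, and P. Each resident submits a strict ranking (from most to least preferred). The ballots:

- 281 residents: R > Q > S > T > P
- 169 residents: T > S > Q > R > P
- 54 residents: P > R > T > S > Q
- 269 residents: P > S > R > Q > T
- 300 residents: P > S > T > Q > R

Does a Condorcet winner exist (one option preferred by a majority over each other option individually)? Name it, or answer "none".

P vs Q: 623–450 for P.
P vs S: 623–450 for P.
P vs T: 623–450 for P.
P vs R: 623–450 for P.
P beats every other option head-to-head.

P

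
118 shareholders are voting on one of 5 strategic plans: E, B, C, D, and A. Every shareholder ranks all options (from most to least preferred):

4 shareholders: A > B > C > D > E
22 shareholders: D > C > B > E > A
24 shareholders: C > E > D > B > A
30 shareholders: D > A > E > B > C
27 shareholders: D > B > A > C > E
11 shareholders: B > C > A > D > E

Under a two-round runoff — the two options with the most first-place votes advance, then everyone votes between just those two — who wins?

Round 1 first-place votes: E 0, B 11, C 24, D 79, A 4.
D and C advance.
Runoff: D is preferred to C by 79 voters; C by 39.
D wins the runoff.

D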